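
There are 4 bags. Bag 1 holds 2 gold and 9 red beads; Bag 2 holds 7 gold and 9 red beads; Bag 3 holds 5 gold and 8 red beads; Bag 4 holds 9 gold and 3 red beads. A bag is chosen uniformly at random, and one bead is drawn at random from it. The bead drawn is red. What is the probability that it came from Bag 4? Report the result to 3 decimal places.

P(red|Bag 1) = 0.8182; P(red|Bag 2) = 0.5625; P(red|Bag 3) = 0.6154; P(red|Bag 4) = 0.25.
Prior × likelihood for each source: 0.25·0.8182=0.2045, 0.25·0.5625=0.1406, 0.25·0.6154=0.1538, 0.25·0.25=0.06250. Summing gives P(red) = 0.56152.
P(Bag 4 | red) = 0.06250 / 0.56152 = 0.111.

Posterior probability ≈ 0.111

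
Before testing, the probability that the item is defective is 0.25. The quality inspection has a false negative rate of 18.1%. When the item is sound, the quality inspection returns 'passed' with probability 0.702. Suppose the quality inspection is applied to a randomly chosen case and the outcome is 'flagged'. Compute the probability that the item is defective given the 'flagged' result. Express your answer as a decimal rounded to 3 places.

P(H | E) ≈ 0.478

Write H for 'the item is defective'. Prior odds H:¬H = 0.25/0.75 = 0.33333. For the 'flagged' outcome, the likelihood ratio is 0.819/0.298 = 2.7483.
Posterior odds = 0.33333 × 2.7483 = 0.91611, so P(H|E) = 0.91611/(1+0.91611) = 0.478.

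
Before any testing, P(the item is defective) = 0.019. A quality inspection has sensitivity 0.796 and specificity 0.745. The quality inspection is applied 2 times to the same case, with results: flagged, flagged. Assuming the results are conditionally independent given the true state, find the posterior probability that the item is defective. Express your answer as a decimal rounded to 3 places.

Posterior P(H) ≈ 0.159

Let H be the event that the item is defective; start with P(H) = 0.019. P('flagged'|H) = 0.796, P('flagged'|¬H) = 0.255.
Update on result 1 ('flagged'): P(H) ← 0.796·0.0190 / (0.796·0.0190 + 0.255·0.9810) = 0.015124/0.26528 = 0.0570.
Update on result 2 ('flagged'): P(H) ← 0.796·0.0570 / (0.796·0.0570 + 0.255·0.9430) = 0.045381/0.28584 = 0.1588.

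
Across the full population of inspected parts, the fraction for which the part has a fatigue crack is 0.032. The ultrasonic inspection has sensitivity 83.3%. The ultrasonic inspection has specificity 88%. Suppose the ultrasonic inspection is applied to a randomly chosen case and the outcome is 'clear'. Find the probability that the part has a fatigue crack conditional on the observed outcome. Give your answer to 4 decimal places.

P(H | E) ≈ 0.0062

Write H for 'the part has a fatigue crack'. Prior odds H:¬H = 0.032/0.968 = 0.033058. For the 'clear' outcome, the likelihood ratio is 0.167/0.88 = 0.18977.
Posterior odds = 0.033058 × 0.18977 = 0.0062735, so P(H|E) = 0.0062735/(1+0.0062735) = 0.0062.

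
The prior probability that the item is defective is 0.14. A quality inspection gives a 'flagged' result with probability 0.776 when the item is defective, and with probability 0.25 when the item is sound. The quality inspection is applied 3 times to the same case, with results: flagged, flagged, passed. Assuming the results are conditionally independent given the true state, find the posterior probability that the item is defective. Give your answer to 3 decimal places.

Posterior P(H) ≈ 0.319

With H the event that the item is defective, the joint likelihood of the observed sequence is P(data|H) = 0.776·0.776·0.224 = 0.13489 and P(data|¬H) = 0.25·0.25·0.75 = 0.046875.
Bayes: P(H|data) = 0.14·0.13489 / (0.14·0.13489 + 0.86·0.046875) = 0.018884/0.059197 = 0.3190.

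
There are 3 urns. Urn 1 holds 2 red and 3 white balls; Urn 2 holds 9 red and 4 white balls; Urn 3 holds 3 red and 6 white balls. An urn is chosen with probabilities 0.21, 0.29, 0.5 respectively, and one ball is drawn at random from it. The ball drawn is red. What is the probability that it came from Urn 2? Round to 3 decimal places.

Tabulate prior·likelihood by source: [1] prior 0.21, lik 0.4, product 0.08400; [2] prior 0.29, lik 0.6923, product 0.2008; [3] prior 0.5, lik 0.3333, product 0.1667.
Normalizing constant = 0.45144; the posterior for Urn 2 is its product over the sum, 0.2008/0.45144 = 0.445.

Posterior probability ≈ 0.445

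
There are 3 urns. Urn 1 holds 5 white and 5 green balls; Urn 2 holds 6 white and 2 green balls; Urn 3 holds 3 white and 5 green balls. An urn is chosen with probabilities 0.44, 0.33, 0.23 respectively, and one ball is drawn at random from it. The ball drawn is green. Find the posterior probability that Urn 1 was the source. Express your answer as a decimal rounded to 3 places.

P(green|Urn 1) = 0.5; P(green|Urn 2) = 0.25; P(green|Urn 3) = 0.625.
Prior × likelihood for each source: 0.44·0.5=0.2200, 0.33·0.25=0.08250, 0.23·0.625=0.1438. Summing gives P(green) = 0.44625.
P(Urn 1 | green) = 0.2200 / 0.44625 = 0.493.

Posterior probability ≈ 0.493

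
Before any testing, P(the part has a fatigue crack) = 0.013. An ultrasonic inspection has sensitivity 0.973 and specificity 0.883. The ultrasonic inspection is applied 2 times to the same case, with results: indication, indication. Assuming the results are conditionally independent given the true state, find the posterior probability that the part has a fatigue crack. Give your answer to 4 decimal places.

Posterior P(H) ≈ 0.4767

Let H be the event that the part has a fatigue crack; start with P(H) = 0.013. P('indication'|H) = 0.973, P('indication'|¬H) = 0.117.
Update on result 1 ('indication'): P(H) ← 0.973·0.0130 / (0.973·0.0130 + 0.117·0.9870) = 0.012649/0.12813 = 0.0987.
Update on result 2 ('indication'): P(H) ← 0.973·0.0987 / (0.973·0.0987 + 0.117·0.9013) = 0.096056/0.20151 = 0.4767.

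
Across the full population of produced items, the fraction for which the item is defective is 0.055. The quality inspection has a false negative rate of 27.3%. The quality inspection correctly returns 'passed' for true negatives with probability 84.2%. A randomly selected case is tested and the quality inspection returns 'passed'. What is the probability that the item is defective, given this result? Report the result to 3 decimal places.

Let H be the event that the item is defective. P(H) = 0.055, so P(¬H) = 0.945. With E the 'passed' result, P(E|H) = 0.273 and P(E|¬H) = 0.842.
P(E) = 0.273·0.055 + 0.842·0.945 = 0.015015 + 0.79569 = 0.81070.
By Bayes' theorem, P(H|E) = 0.015015 / 0.81070 = 0.019.

P(H | E) ≈ 0.019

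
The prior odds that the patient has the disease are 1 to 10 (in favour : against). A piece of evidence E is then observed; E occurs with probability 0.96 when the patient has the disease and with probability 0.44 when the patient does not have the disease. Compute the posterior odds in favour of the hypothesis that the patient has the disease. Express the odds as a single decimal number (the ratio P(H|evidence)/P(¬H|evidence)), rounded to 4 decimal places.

Posterior odds ≈ 0.2182

Prior odds = 1/10 = 0.10000.
Likelihood ratio for E = 0.96/0.44 = 2.1818.
Posterior odds = prior odds × LR = 0.21818.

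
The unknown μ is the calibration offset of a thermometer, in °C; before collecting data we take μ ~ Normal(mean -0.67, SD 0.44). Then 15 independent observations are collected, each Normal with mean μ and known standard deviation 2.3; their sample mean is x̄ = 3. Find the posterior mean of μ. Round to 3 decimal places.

Posterior mean ≈ 0.631

Prior precision 1/τ₀² = 1/0.44² = 5.16529; data precision n/σ² = 15/2.3² = 2.83554.
Posterior precision = 5.16529 + 2.83554 = 8.00083.
Posterior mean = (5.16529·-0.67 + 2.83554·3) / 8.00083 = 0.631.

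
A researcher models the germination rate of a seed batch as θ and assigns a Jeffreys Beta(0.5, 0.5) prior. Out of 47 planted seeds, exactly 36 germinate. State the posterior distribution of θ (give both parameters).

Observing 36 successes and 11 failures updates Beta(0.5, 0.5) by adding the success and failure counts to the two shape parameters: α = 0.5+36 = 36.5, β = 0.5+11 = 11.5.

Posterior: Beta(36.5, 11.5)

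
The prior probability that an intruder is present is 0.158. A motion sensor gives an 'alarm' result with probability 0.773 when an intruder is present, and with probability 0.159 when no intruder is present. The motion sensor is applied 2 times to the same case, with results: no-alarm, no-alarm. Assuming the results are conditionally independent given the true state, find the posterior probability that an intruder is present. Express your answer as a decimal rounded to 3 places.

With H the event that an intruder is present, the joint likelihood of the observed sequence is P(data|H) = 0.227·0.227 = 0.051529 and P(data|¬H) = 0.841·0.841 = 0.70728.
Bayes: P(H|data) = 0.158·0.051529 / (0.158·0.051529 + 0.842·0.70728) = 0.0081416/0.60367 = 0.0135.

Posterior P(H) ≈ 0.013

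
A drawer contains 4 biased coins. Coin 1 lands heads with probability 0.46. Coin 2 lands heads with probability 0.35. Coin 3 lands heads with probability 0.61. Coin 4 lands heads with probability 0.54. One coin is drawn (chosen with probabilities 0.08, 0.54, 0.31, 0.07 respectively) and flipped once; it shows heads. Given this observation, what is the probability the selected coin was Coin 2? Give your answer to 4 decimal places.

Posterior probability ≈ 0.4175

Tabulate prior·likelihood by source: [1] prior 0.08, lik 0.46, product 0.03680; [2] prior 0.54, lik 0.35, product 0.1890; [3] prior 0.31, lik 0.61, product 0.1891; [4] prior 0.07, lik 0.54, product 0.03780.
Normalizing constant = 0.45270; the posterior for Coin 2 is its product over the sum, 0.1890/0.45270 = 0.4175.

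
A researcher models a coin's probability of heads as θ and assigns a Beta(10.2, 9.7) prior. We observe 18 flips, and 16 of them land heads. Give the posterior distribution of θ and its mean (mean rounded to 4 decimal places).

Posterior: Beta(26.2, 11.7); mean ≈ 0.6913

Observing 16 successes and 2 failures updates Beta(10.2, 9.7) by adding the success and failure counts to the two shape parameters: α = 10.2+16 = 26.2, β = 9.7+2 = 11.7.
E[θ | data] = 26.2/(26.2+11.7) = 0.6913.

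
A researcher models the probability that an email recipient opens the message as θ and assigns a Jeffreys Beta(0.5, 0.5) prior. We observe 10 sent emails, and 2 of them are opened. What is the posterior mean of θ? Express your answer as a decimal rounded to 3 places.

Posterior mean ≈ 0.227

The binomial likelihood is conjugate to the Beta prior: with 2 successes and 8 failures, the posterior is Beta(0.5+2, 0.5+8) = Beta(2.5, 8.5).
Posterior mean = α/(α+β) = 2.5/11 = 0.227.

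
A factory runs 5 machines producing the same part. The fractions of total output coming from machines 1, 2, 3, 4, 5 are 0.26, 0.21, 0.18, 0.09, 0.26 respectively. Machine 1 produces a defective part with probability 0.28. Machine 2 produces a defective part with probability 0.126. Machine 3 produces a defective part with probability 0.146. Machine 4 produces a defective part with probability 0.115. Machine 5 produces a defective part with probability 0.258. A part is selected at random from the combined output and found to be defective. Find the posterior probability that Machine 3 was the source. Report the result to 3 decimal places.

P(defective|M1) = 0.28; P(defective|M2) = 0.126; P(defective|M3) = 0.146; P(defective|M4) = 0.115; P(defective|M5) = 0.258.
Prior × likelihood for each source: 0.26·0.28=0.07280, 0.21·0.126=0.02646, 0.18·0.146=0.02628, 0.09·0.115=0.01035, 0.26·0.258=0.06708. Summing gives P(defective) = 0.20297.
P(Machine 3 | defective) = 0.02628 / 0.20297 = 0.129.

Posterior probability ≈ 0.129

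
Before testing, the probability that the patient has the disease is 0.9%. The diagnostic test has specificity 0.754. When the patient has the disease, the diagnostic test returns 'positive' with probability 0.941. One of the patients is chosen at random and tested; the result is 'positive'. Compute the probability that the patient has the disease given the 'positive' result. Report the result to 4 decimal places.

Let H be the event that the patient has the disease. P(H) = 0.009, so P(¬H) = 0.991. With E the 'positive' result, P(E|H) = 0.941 and P(E|¬H) = 0.246.
P(E) = 0.941·0.009 + 0.246·0.991 = 0.0084690 + 0.24379 = 0.25226.
By Bayes' theorem, P(H|E) = 0.0084690 / 0.25226 = 0.0336.

P(H | E) ≈ 0.0336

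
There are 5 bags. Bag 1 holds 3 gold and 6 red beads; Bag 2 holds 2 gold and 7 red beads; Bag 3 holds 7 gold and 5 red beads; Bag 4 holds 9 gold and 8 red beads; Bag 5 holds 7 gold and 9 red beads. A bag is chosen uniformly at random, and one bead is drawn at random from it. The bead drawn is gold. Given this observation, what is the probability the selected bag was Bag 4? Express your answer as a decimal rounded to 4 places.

P(gold|Bag 1) = 0.3333; P(gold|Bag 2) = 0.2222; P(gold|Bag 3) = 0.5833; P(gold|Bag 4) = 0.5294; P(gold|Bag 5) = 0.4375.
Prior × likelihood for each source: 0.2·0.3333=0.06667, 0.2·0.2222=0.04444, 0.2·0.5833=0.1167, 0.2·0.5294=0.1059, 0.2·0.4375=0.08750. Summing gives P(gold) = 0.42116.
P(Bag 4 | gold) = 0.1059 / 0.42116 = 0.2514.

Posterior probability ≈ 0.2514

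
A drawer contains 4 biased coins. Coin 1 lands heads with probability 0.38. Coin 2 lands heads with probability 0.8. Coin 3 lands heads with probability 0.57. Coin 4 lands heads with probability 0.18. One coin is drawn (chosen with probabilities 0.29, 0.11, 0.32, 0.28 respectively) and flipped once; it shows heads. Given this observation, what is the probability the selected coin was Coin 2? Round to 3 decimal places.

P(heads|C1) = 0.38; P(heads|C2) = 0.8; P(heads|C3) = 0.57; P(heads|C4) = 0.18.
Prior × likelihood for each source: 0.29·0.38=0.1102, 0.11·0.8=0.08800, 0.32·0.57=0.1824, 0.28·0.18=0.05040. Summing gives P(heads) = 0.43100.
P(Coin 2 | heads) = 0.08800 / 0.43100 = 0.204.

Posterior probability ≈ 0.204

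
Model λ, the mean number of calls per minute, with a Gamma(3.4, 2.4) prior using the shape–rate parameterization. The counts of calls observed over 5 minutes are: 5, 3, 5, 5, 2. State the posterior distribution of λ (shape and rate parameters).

Total count ∑xᵢ = 20 over n = 5 minutes.
Gamma is conjugate to the Poisson likelihood: posterior is Gamma(shape = 3.4+20 = 23.4, rate = 2.4+5 = 7.4).

Posterior: Gamma(shape=23.4, rate=7.4)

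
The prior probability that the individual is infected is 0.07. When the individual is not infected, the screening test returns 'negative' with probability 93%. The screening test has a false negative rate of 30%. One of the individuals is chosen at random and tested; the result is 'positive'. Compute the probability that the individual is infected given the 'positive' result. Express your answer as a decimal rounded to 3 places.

P(H | E) ≈ 0.429

Let H be the event that the individual is infected. P(H) = 0.07, so P(¬H) = 0.93. With E the 'positive' result, P(E|H) = 0.7 and P(E|¬H) = 0.07.
P(E) = 0.7·0.07 + 0.07·0.93 = 0.049000 + 0.065100 = 0.11410.
By Bayes' theorem, P(H|E) = 0.049000 / 0.11410 = 0.429.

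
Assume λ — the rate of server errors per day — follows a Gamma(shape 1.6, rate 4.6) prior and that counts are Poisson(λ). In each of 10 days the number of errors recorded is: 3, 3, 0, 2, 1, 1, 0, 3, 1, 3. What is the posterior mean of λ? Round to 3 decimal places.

Total count ∑xᵢ = 17 over n = 10 days.
Gamma is conjugate to the Poisson likelihood: posterior is Gamma(shape = 1.6+17 = 18.6, rate = 4.6+10 = 14.6).
E[λ | data] = 18.6/14.6 = 1.274.

Posterior mean ≈ 1.274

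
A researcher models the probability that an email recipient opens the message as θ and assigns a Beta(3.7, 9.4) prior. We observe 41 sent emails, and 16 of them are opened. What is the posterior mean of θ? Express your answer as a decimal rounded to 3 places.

Observing 16 successes and 25 failures updates Beta(3.7, 9.4) by adding the success and failure counts to the two shape parameters: α = 3.7+16 = 19.7, β = 9.4+25 = 34.4.
E[θ | data] = 19.7/(19.7+34.4) = 0.364.

Posterior mean ≈ 0.364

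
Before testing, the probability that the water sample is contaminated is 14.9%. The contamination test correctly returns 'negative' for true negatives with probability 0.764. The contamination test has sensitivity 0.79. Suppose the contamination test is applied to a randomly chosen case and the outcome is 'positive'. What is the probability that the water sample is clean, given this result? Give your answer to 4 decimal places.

Let H be the event that the water sample is contaminated. P(H) = 0.149, so P(¬H) = 0.851. With E the 'positive' result, P(E|H) = 0.79 and P(E|¬H) = 0.236.
P(E) = 0.79·0.149 + 0.236·0.851 = 0.11771 + 0.20084 = 0.31855.
By Bayes' theorem, P(H|E) = 0.11771 / 0.31855 = 0.3695. Hence P(¬H|E) = 1 − 0.3695 = 0.6305.

P(¬H | E) ≈ 0.6305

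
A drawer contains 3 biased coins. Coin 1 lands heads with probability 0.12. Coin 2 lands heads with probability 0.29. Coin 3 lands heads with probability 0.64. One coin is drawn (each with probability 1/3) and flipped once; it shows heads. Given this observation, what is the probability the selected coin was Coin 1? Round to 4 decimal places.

Posterior probability ≈ 0.1143

Tabulate prior·likelihood by source: [1] prior 0.333333, lik 0.12, product 0.04000; [2] prior 0.333333, lik 0.29, product 0.09667; [3] prior 0.333333, lik 0.64, product 0.2133.
Normalizing constant = 0.35000; the posterior for Coin 1 is its product over the sum, 0.04000/0.35000 = 0.1143.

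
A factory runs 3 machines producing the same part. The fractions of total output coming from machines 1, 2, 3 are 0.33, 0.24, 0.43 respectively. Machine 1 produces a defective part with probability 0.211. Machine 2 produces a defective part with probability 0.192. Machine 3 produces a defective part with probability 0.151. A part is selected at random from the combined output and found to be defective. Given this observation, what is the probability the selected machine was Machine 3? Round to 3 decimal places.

Tabulate prior·likelihood by source: [1] prior 0.33, lik 0.211, product 0.06963; [2] prior 0.24, lik 0.192, product 0.04608; [3] prior 0.43, lik 0.151, product 0.06493.
Normalizing constant = 0.18064; the posterior for Machine 3 is its product over the sum, 0.06493/0.18064 = 0.359.

Posterior probability ≈ 0.359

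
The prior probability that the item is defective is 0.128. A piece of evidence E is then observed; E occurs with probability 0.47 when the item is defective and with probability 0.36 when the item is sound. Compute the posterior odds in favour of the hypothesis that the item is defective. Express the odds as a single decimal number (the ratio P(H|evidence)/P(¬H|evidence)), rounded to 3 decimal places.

Prior odds = 0.128/(1−0.128) = 0.14679. In log-odds, ln(0.14679) = -1.9188.
Add log likelihood ratio: ln(1.3056) = 0.26663.
Posterior log-odds = -1.6521, so posterior odds = exp(-1.6521) = 0.19164.

Posterior odds ≈ 0.192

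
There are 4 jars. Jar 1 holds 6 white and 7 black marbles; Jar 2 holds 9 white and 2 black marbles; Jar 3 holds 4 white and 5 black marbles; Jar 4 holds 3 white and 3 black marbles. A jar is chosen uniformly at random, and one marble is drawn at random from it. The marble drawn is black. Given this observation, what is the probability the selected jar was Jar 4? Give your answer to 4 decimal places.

Posterior probability ≈ 0.2816

Tabulate prior·likelihood by source: [1] prior 0.25, lik 0.5385, product 0.1346; [2] prior 0.25, lik 0.1818, product 0.04545; [3] prior 0.25, lik 0.5556, product 0.1389; [4] prior 0.25, lik 0.5, product 0.1250.
Normalizing constant = 0.44396; the posterior for Jar 4 is its product over the sum, 0.1250/0.44396 = 0.2816.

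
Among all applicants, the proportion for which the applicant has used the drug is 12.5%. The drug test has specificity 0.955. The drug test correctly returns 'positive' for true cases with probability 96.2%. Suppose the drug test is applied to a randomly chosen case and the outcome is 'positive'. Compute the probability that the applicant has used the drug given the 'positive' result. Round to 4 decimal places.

Write H for 'the applicant has used the drug'. Prior odds H:¬H = 0.125/0.875 = 0.14286. For the 'positive' outcome, the likelihood ratio is 0.962/0.045 = 21.378.
Posterior odds = 0.14286 × 21.378 = 3.0540, so P(H|E) = 3.0540/(1+3.0540) = 0.7533.

P(H | E) ≈ 0.7533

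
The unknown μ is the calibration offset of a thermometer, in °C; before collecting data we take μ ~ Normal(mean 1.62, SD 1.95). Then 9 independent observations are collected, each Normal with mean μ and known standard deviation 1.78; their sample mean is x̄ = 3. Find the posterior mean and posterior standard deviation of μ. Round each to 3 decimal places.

Posterior mean ≈ 2.883; posterior SD ≈ 0.568

With known σ, the Normal prior is conjugate. Weight on the data is w = (n/σ²)/(n/σ² + 1/τ₀²) = 2.84055/(2.84055+0.262985) = 0.91526.
Posterior mean = w·x̄ + (1−w)·μ₀ = 0.91526·3 + 0.084737·1.62 = 2.883. Posterior variance = 1/(2.84055+0.262985) = 0.322213, so SD = 0.568.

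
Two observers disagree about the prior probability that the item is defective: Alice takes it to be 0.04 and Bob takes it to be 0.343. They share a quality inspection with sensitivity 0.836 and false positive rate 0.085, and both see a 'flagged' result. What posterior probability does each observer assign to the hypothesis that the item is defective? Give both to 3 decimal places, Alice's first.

Alice: 0.291; Bob: 0.837

The likelihood ratio for a 'flagged' result is 0.836/0.085 = 9.8353.
Alice: prior odds 0.04/0.96 = 0.041667; posterior odds 0.40980; posterior probability 0.291.
Bob: prior odds 0.343/0.657 = 0.52207; posterior odds 5.1347; posterior probability 0.837.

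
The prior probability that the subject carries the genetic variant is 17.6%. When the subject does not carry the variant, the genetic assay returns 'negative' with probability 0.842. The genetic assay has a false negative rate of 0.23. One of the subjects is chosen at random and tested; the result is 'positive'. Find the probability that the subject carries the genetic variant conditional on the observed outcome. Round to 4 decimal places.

P(H | E) ≈ 0.5100

Let H be the event that the subject carries the genetic variant. P(H) = 0.176, so P(¬H) = 0.824. With E the 'positive' result, P(E|H) = 0.77 and P(E|¬H) = 0.158.
P(E) = 0.77·0.176 + 0.158·0.824 = 0.13552 + 0.13019 = 0.26571.
By Bayes' theorem, P(H|E) = 0.13552 / 0.26571 = 0.5100.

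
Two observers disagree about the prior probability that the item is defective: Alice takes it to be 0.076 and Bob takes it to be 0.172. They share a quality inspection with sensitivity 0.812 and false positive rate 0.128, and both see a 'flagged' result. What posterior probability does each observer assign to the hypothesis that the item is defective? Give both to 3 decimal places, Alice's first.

Alice: 0.343; Bob: 0.569

The likelihood ratio for a 'flagged' result is 0.812/0.128 = 6.3438.
Alice: prior odds 0.076/0.924 = 0.082251; posterior odds 0.52178; posterior probability 0.343.
Bob: prior odds 0.172/0.828 = 0.20773; posterior odds 1.3178; posterior probability 0.569.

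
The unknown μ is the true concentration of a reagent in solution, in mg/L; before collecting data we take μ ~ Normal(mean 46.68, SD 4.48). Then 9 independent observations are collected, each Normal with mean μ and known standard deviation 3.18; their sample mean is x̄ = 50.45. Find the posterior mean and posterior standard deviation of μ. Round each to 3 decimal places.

Posterior mean ≈ 50.250; posterior SD ≈ 1.032

With known σ, the Normal prior is conjugate. Weight on the data is w = (n/σ²)/(n/σ² + 1/τ₀²) = 0.889996/(0.889996+0.0498246) = 0.94698.
Posterior mean = w·x̄ + (1−w)·μ₀ = 0.94698·50.45 + 0.053015·46.68 = 50.250. Posterior variance = 1/(0.889996+0.0498246) = 1.06403, so SD = 1.032.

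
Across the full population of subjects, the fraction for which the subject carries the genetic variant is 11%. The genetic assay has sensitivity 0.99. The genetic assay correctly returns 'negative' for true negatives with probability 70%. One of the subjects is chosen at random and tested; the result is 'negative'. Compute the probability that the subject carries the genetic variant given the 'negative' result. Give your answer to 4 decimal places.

P(H | E) ≈ 0.0018

Write H for 'the subject carries the genetic variant'. Prior odds H:¬H = 0.11/0.89 = 0.12360. For the 'negative' outcome, the likelihood ratio is 0.01/0.7 = 0.014286.
Posterior odds = 0.12360 × 0.014286 = 0.0017657, so P(H|E) = 0.0017657/(1+0.0017657) = 0.0018.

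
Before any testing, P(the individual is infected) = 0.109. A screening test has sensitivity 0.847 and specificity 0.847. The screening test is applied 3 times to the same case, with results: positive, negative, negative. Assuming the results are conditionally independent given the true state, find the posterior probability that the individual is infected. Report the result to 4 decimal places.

Let H be the event that the individual is infected; start with P(H) = 0.109. P('positive'|H) = 0.847, P('positive'|¬H) = 0.153.
Update on result 1 ('positive'): P(H) ← 0.847·0.1090 / (0.847·0.1090 + 0.153·0.8910) = 0.092323/0.22865 = 0.4038.
Update on result 2 ('negative'): P(H) ← 0.153·0.4038 / (0.153·0.4038 + 0.847·0.5962) = 0.061779/0.56678 = 0.1090.
Update on result 3 ('negative'): P(H) ← 0.153·0.1090 / (0.153·0.1090 + 0.847·0.8910) = 0.016677/0.77135 = 0.0216.

Posterior P(H) ≈ 0.0216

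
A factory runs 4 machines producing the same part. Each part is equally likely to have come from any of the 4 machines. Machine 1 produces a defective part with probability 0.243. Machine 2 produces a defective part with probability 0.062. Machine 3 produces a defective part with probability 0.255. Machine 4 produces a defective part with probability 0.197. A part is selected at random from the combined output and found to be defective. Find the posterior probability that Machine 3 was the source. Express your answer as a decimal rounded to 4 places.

Posterior probability ≈ 0.3369

Tabulate prior·likelihood by source: [1] prior 0.25, lik 0.243, product 0.06075; [2] prior 0.25, lik 0.062, product 0.01550; [3] prior 0.25, lik 0.255, product 0.06375; [4] prior 0.25, lik 0.197, product 0.04925.
Normalizing constant = 0.18925; the posterior for Machine 3 is its product over the sum, 0.06375/0.18925 = 0.3369.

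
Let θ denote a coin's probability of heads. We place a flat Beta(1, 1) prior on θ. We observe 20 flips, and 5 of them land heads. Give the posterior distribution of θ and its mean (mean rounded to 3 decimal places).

The binomial likelihood is conjugate to the Beta prior: with 5 successes and 15 failures, the posterior is Beta(1+5, 1+15) = Beta(6, 16).
E[θ | data] = 6/(6+16) = 0.273.

Posterior: Beta(6, 16); mean ≈ 0.273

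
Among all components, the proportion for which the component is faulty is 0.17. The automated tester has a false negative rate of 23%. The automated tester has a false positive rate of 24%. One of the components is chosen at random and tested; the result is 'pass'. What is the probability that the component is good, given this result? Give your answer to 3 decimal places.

Let H be the event that the component is faulty. P(H) = 0.17, so P(¬H) = 0.83. With E the 'pass' result, P(E|H) = 0.23 and P(E|¬H) = 0.76.
P(E) = 0.23·0.17 + 0.76·0.83 = 0.039100 + 0.63080 = 0.66990.
By Bayes' theorem, P(H|E) = 0.039100 / 0.66990 = 0.058. Hence P(¬H|E) = 1 − 0.058 = 0.942.

P(¬H | E) ≈ 0.942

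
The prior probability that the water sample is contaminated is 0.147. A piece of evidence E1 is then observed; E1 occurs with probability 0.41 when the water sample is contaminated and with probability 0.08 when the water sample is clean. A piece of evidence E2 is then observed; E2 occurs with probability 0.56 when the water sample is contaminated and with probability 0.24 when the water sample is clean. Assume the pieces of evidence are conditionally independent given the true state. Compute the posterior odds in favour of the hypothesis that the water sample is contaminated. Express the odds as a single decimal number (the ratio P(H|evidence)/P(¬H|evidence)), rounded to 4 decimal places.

Posterior odds ≈ 2.0608

Prior odds = 0.147/(1−0.147) = 0.17233. In log-odds, ln(0.17233) = -1.7583.
Add log likelihood ratios: ln(5.1250) + ln(2.3333) = 2.4814.
Posterior log-odds = 0.72310, so posterior odds = exp(0.72310) = 2.0608.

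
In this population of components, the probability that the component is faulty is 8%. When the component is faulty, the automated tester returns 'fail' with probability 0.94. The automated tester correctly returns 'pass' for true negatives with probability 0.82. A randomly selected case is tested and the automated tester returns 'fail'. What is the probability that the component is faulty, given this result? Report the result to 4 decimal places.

P(H | E) ≈ 0.3123

Let H be the event that the component is faulty. P(H) = 0.08, so P(¬H) = 0.92. With E the 'fail' result, P(E|H) = 0.94 and P(E|¬H) = 0.18.
P(E) = 0.94·0.08 + 0.18·0.92 = 0.075200 + 0.16560 = 0.24080.
By Bayes' theorem, P(H|E) = 0.075200 / 0.24080 = 0.3123.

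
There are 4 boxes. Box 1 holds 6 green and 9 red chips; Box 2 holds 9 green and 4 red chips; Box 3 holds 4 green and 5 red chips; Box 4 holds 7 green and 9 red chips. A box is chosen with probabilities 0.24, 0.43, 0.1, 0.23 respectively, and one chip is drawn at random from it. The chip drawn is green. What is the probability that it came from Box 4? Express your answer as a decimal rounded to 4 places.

Posterior probability ≈ 0.1868

Tabulate prior·likelihood by source: [1] prior 0.24, lik 0.4, product 0.09600; [2] prior 0.43, lik 0.6923, product 0.2977; [3] prior 0.1, lik 0.4444, product 0.04444; [4] prior 0.23, lik 0.4375, product 0.1006.
Normalizing constant = 0.53876; the posterior for Box 4 is its product over the sum, 0.1006/0.53876 = 0.1868.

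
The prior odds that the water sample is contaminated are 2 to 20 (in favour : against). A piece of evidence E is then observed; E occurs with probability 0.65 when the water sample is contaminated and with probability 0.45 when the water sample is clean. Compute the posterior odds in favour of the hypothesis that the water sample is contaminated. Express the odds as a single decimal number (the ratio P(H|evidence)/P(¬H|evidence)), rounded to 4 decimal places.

Prior odds = 2/20 = 0.10000.
Likelihood ratio for E = 0.65/0.45 = 1.4444.
Posterior odds = prior odds × LR = 0.14444.

Posterior odds ≈ 0.1444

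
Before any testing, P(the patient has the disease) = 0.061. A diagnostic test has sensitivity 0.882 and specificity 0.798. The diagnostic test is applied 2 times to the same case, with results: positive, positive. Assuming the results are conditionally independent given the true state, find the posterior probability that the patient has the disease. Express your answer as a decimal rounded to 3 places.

Posterior P(H) ≈ 0.553

With H the event that the patient has the disease, the joint likelihood of the observed sequence is P(data|H) = 0.882·0.882 = 0.77792 and P(data|¬H) = 0.202·0.202 = 0.040804.
Bayes: P(H|data) = 0.061·0.77792 / (0.061·0.77792 + 0.939·0.040804) = 0.047453/0.085768 = 0.5533.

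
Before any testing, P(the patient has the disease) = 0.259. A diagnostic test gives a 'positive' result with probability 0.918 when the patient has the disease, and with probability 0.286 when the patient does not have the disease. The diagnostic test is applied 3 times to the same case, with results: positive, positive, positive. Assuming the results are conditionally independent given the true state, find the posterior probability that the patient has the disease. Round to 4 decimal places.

Let H be the event that the patient has the disease; start with P(H) = 0.259. P('positive'|H) = 0.918, P('positive'|¬H) = 0.286.
Update on result 1 ('positive'): P(H) ← 0.918·0.2590 / (0.918·0.2590 + 0.286·0.7410) = 0.23776/0.44969 = 0.5287.
Update on result 2 ('positive'): P(H) ← 0.918·0.5287 / (0.918·0.5287 + 0.286·0.4713) = 0.48537/0.62016 = 0.7827.
Update on result 3 ('positive'): P(H) ← 0.918·0.7827 / (0.918·0.7827 + 0.286·0.2173) = 0.71848/0.78064 = 0.9204.

Posterior P(H) ≈ 0.9204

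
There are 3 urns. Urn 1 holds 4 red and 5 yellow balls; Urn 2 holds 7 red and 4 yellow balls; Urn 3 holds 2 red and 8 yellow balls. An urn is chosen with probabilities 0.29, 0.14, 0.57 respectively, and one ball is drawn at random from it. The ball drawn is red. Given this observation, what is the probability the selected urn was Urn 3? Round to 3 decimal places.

P(red|Urn 1) = 0.4444; P(red|Urn 2) = 0.6364; P(red|Urn 3) = 0.2.
Prior × likelihood for each source: 0.29·0.4444=0.1289, 0.14·0.6364=0.08909, 0.57·0.2=0.1140. Summing gives P(red) = 0.33198.
P(Urn 3 | red) = 0.1140 / 0.33198 = 0.343.

Posterior probability ≈ 0.343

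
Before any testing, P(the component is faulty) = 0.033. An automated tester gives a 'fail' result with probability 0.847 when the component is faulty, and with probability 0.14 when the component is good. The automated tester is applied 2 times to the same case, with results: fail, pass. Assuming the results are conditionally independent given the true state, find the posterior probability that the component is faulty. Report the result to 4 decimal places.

Posterior P(H) ≈ 0.0354

With H the event that the component is faulty, the joint likelihood of the observed sequence is P(data|H) = 0.847·0.153 = 0.12959 and P(data|¬H) = 0.14·0.86 = 0.12040.
Bayes: P(H|data) = 0.033·0.12959 / (0.033·0.12959 + 0.967·0.12040) = 0.0042765/0.12070 = 0.0354.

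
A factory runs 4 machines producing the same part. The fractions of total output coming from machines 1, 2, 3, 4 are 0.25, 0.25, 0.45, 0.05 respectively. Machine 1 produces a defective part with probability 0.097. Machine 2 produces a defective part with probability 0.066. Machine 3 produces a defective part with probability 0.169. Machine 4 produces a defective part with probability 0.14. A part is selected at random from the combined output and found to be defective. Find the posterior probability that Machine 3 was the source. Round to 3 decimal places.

Posterior probability ≈ 0.614

P(defective|M1) = 0.097; P(defective|M2) = 0.066; P(defective|M3) = 0.169; P(defective|M4) = 0.14.
Prior × likelihood for each source: 0.25·0.097=0.02425, 0.25·0.066=0.01650, 0.45·0.169=0.07605, 0.05·0.14=0.007000. Summing gives P(defective) = 0.12380.
P(Machine 3 | defective) = 0.07605 / 0.12380 = 0.614.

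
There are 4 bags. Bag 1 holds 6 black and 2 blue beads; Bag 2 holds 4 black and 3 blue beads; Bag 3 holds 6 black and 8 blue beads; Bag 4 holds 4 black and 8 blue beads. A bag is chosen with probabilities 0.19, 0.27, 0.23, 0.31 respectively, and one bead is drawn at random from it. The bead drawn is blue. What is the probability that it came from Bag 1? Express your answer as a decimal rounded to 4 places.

P(blue|Bag 1) = 0.25; P(blue|Bag 2) = 0.4286; P(blue|Bag 3) = 0.5714; P(blue|Bag 4) = 0.6667.
Prior × likelihood for each source: 0.19·0.25=0.04750, 0.27·0.4286=0.1157, 0.23·0.5714=0.1314, 0.31·0.6667=0.2067. Summing gives P(blue) = 0.50131.
P(Bag 1 | blue) = 0.04750 / 0.50131 = 0.0948.

Posterior probability ≈ 0.0948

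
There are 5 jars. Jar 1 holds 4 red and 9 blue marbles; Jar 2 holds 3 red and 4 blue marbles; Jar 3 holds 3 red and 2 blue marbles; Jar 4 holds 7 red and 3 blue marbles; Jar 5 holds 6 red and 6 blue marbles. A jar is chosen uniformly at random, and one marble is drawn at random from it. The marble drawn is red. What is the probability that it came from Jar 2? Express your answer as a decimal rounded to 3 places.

Posterior probability ≈ 0.169

Tabulate prior·likelihood by source: [1] prior 0.2, lik 0.3077, product 0.06154; [2] prior 0.2, lik 0.4286, product 0.08571; [3] prior 0.2, lik 0.6, product 0.1200; [4] prior 0.2, lik 0.7, product 0.1400; [5] prior 0.2, lik 0.5, product 0.1000.
Normalizing constant = 0.50725; the posterior for Jar 2 is its product over the sum, 0.08571/0.50725 = 0.169.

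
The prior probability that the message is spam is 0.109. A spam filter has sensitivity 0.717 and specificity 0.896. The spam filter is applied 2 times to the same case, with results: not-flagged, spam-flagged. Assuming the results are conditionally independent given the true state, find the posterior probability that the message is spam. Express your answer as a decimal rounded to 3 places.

Let H be the event that the message is spam; start with P(H) = 0.109. P('spam-flagged'|H) = 0.717, P('spam-flagged'|¬H) = 0.104.
Update on result 1 ('not-flagged'): P(H) ← 0.283·0.1090 / (0.283·0.1090 + 0.896·0.8910) = 0.030847/0.82918 = 0.0372.
Update on result 2 ('spam-flagged'): P(H) ← 0.717·0.0372 / (0.717·0.0372 + 0.104·0.9628) = 0.026674/0.12680 = 0.2104.

Posterior P(H) ≈ 0.210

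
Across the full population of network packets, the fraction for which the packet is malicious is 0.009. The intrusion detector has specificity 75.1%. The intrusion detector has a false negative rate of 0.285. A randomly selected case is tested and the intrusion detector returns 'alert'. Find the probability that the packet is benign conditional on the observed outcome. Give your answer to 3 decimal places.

P(¬H | E) ≈ 0.975

Write H for 'the packet is malicious'. Prior odds H:¬H = 0.009/0.991 = 0.0090817. For the 'alert' outcome, the likelihood ratio is 0.715/0.249 = 2.8715.
Posterior odds = 0.0090817 × 2.8715 = 0.026078, so P(H|E) = 0.026078/(1+0.026078) = 0.025. Then P(¬H|E) = 1 − 0.025 = 0.975.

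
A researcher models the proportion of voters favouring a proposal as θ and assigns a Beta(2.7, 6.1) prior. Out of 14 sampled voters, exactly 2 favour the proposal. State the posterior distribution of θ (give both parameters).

Posterior: Beta(4.7, 18.1)

The binomial likelihood is conjugate to the Beta prior: with 2 successes and 12 failures, the posterior is Beta(2.7+2, 6.1+12) = Beta(4.7, 18.1).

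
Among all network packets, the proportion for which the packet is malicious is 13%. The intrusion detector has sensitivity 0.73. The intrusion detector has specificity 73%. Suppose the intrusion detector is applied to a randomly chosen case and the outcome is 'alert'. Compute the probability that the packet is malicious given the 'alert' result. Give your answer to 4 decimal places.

P(H | E) ≈ 0.2878

Write H for 'the packet is malicious'. Prior odds H:¬H = 0.13/0.87 = 0.14943. For the 'alert' outcome, the likelihood ratio is 0.73/0.27 = 2.7037.
Posterior odds = 0.14943 × 2.7037 = 0.40400, so P(H|E) = 0.40400/(1+0.40400) = 0.2878.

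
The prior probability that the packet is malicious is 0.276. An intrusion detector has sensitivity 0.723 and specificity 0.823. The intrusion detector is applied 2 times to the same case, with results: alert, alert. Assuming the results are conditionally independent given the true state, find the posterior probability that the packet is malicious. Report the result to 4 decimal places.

Posterior P(H) ≈ 0.8641

With H the event that the packet is malicious, the joint likelihood of the observed sequence is P(data|H) = 0.723·0.723 = 0.52273 and P(data|¬H) = 0.177·0.177 = 0.031329.
Bayes: P(H|data) = 0.276·0.52273 / (0.276·0.52273 + 0.724·0.031329) = 0.14427/0.16696 = 0.8641.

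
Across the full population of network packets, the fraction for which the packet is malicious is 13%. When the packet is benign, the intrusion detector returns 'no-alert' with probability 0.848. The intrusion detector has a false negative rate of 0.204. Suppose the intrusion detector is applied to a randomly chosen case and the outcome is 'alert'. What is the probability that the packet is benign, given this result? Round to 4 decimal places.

P(¬H | E) ≈ 0.5610

Write H for 'the packet is malicious'. Prior odds H:¬H = 0.13/0.87 = 0.14943. For the 'alert' outcome, the likelihood ratio is 0.796/0.152 = 5.2368.
Posterior odds = 0.14943 × 5.2368 = 0.78252, so P(H|E) = 0.78252/(1+0.78252) = 0.4390. Then P(¬H|E) = 1 − 0.4390 = 0.5610.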